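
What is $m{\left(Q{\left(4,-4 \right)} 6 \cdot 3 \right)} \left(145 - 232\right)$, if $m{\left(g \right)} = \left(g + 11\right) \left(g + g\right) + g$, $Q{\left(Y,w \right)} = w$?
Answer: $-757944$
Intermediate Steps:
$m{\left(g \right)} = g + 2 g \left(11 + g\right)$ ($m{\left(g \right)} = \left(11 + g\right) 2 g + g = 2 g \left(11 + g\right) + g = g + 2 g \left(11 + g\right)$)
$m{\left(Q{\left(4,-4 \right)} 6 \cdot 3 \right)} \left(145 - 232\right) = \left(-4\right) 6 \cdot 3 \left(23 + 2 \left(-4\right) 6 \cdot 3\right) \left(145 - 232\right) = \left(-24\right) 3 \left(23 + 2 \left(\left(-24\right) 3\right)\right) \left(145 - 232\right) = - 72 \left(23 + 2 \left(-72\right)\right) \left(-87\right) = - 72 \left(23 - 144\right) \left(-87\right) = \left(-72\right) \left(-121\right) \left(-87\right) = 8712 \left(-87\right) = -757944$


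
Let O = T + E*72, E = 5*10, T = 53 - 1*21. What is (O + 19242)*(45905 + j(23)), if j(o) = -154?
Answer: 1046508374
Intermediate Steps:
T = 32 (T = 53 - 21 = 32)
E = 50
O = 3632 (O = 32 + 50*72 = 32 + 3600 = 3632)
(O + 19242)*(45905 + j(23)) = (3632 + 19242)*(45905 - 154) = 22874*45751 = 1046508374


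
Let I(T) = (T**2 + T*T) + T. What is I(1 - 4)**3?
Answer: 3375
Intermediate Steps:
I(T) = T + 2*T**2 (I(T) = (T**2 + T**2) + T = 2*T**2 + T = T + 2*T**2)
I(1 - 4)**3 = ((1 - 4)*(1 + 2*(1 - 4)))**3 = (-3*(1 + 2*(-3)))**3 = (-3*(1 - 6))**3 = (-3*(-5))**3 = 15**3 = 3375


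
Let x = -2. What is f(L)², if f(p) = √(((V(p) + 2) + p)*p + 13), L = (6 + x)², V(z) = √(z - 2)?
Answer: 301 + 16*√14 ≈ 360.87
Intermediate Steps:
V(z) = √(-2 + z)
L = 16 (L = (6 - 2)² = 4² = 16)
f(p) = √(13 + p*(2 + p + √(-2 + p))) (f(p) = √(((√(-2 + p) + 2) + p)*p + 13) = √(((2 + √(-2 + p)) + p)*p + 13) = √((2 + p + √(-2 + p))*p + 13) = √(p*(2 + p + √(-2 + p)) + 13) = √(13 + p*(2 + p + √(-2 + p))))
f(L)² = (√(13 + 16² + 2*16 + 16*√(-2 + 16)))² = (√(13 + 256 + 32 + 16*√14))² = (√(301 + 16*√14))² = 301 + 16*√14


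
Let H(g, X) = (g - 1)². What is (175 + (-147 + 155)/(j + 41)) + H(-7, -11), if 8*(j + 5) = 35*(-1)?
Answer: 60531/253 ≈ 239.25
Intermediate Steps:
j = -75/8 (j = -5 + (35*(-1))/8 = -5 + (⅛)*(-35) = -5 - 35/8 = -75/8 ≈ -9.3750)
H(g, X) = (-1 + g)²
(175 + (-147 + 155)/(j + 41)) + H(-7, -11) = (175 + (-147 + 155)/(-75/8 + 41)) + (-1 - 7)² = (175 + 8/(253/8)) + (-8)² = (175 + 8*(8/253)) + 64 = (175 + 64/253) + 64 = 44339/253 + 64 = 60531/253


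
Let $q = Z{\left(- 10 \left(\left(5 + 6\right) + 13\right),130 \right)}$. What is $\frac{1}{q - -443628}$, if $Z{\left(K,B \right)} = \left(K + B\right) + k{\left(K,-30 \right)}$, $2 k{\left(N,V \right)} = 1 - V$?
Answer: $\frac{2}{887067} \approx 2.2546 \cdot 10^{-6}$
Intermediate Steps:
$k{\left(N,V \right)} = \frac{1}{2} - \frac{V}{2}$ ($k{\left(N,V \right)} = \frac{1 - V}{2} = \frac{1}{2} - \frac{V}{2}$)
$Z{\left(K,B \right)} = \frac{31}{2} + B + K$ ($Z{\left(K,B \right)} = \left(K + B\right) + \left(\frac{1}{2} - -15\right) = \left(B + K\right) + \left(\frac{1}{2} + 15\right) = \left(B + K\right) + \frac{31}{2} = \frac{31}{2} + B + K$)
$q = - \frac{189}{2}$ ($q = \frac{31}{2} + 130 - 10 \left(\left(5 + 6\right) + 13\right) = \frac{31}{2} + 130 - 10 \left(11 + 13\right) = \frac{31}{2} + 130 - 240 = - \frac{189}{2} \approx -94.5$)
$\frac{1}{q - -443628} = \frac{1}{- \frac{189}{2} - -443628} = \frac{1}{- \frac{189}{2} + \left(-52333 + 495961\right)} = \frac{1}{- \frac{189}{2} + 443628} = \frac{1}{\frac{887067}{2}} = \frac{2}{887067}$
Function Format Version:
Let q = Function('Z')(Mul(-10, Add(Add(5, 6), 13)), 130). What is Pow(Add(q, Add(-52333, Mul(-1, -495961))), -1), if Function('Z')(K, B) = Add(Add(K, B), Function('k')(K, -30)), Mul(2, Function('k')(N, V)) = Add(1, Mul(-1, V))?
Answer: Rational(2, 887067) ≈ 2.2546e-6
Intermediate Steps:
Function('k')(N, V) = Add(Rational(1, 2), Mul(Rational(-1, 2), V)) (Function('k')(N, V) = Mul(Rational(1, 2), Add(1, Mul(-1, V))) = Add(Rational(1, 2), Mul(Rational(-1, 2), V)))
Function('Z')(K, B) = Add(Rational(31, 2), B, K) (Function('Z')(K, B) = Add(Add(K, B), Add(Rational(1, 2), Mul(Rational(-1, 2), -30))) = Add(Add(B, K), Add(Rational(1, 2), 15)) = Add(Add(B, K), Rational(31, 2)) = Add(Rational(31, 2), B, K))
q = Rational(-189, 2) (q = Add(Rational(31, 2), 130, Mul(-10, Add(Add(5, 6), 13))) = Add(Rational(31, 2), 130, Mul(-10, Add(11, 13))) = Add(Rational(31, 2), 130, Mul(-10, 24)) = Add(Rational(31, 2), 130, -240) = Rational(-189, 2) ≈ -94.500)
Pow(Add(q, Add(-52333, Mul(-1, -495961))), -1) = Pow(Add(Rational(-189, 2), Add(-52333, Mul(-1, -495961))), -1) = Pow(Add(Rational(-189, 2), Add(-52333, 495961)), -1) = Pow(Add(Rational(-189, 2), 443628), -1) = Pow(Rational(887067, 2), -1) = Rational(2, 887067)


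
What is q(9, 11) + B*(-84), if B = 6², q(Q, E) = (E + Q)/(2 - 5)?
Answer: -9092/3 ≈ -3030.7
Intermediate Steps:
q(Q, E) = -E/3 - Q/3 (q(Q, E) = (E + Q)/(-3) = (E + Q)*(-⅓) = -E/3 - Q/3)
B = 36
q(9, 11) + B*(-84) = (-⅓*11 - ⅓*9) + 36*(-84) = (-11/3 - 3) - 3024 = -20/3 - 3024 = -9092/3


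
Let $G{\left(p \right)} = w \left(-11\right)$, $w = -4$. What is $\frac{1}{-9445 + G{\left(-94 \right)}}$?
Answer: $- \frac{1}{9401} \approx -0.00010637$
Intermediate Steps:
$G{\left(p \right)} = 44$ ($G{\left(p \right)} = \left(-4\right) \left(-11\right) = 44$)
$\frac{1}{-9445 + G{\left(-94 \right)}} = \frac{1}{-9445 + 44} = \frac{1}{-9401} = - \frac{1}{9401}$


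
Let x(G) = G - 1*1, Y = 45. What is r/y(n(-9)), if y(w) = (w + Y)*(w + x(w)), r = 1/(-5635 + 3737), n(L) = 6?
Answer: -1/1064778 ≈ -9.3916e-7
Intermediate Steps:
x(G) = -1 + G (x(G) = G - 1 = -1 + G)
r = -1/1898 (r = 1/(-1898) = -1/1898 ≈ -0.00052687)
y(w) = (-1 + 2*w)*(45 + w) (y(w) = (w + 45)*(w + (-1 + w)) = (45 + w)*(-1 + 2*w) = (-1 + 2*w)*(45 + w))
r/y(n(-9)) = -1/(1898*(-45 + 2*6² + 89*6)) = -1/(1898*(-45 + 2*36 + 534)) = -1/(1898*(-45 + 72 + 534)) = -1/1898/561 = -1/1898*1/561 = -1/1064778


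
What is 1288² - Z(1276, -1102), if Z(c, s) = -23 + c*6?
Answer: 1651311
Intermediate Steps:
Z(c, s) = -23 + 6*c
1288² - Z(1276, -1102) = 1288² - (-23 + 6*1276) = 1658944 - (-23 + 7656) = 1658944 - 1*7633 = 1658944 - 7633 = 1651311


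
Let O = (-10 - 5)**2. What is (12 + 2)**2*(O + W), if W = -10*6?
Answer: 32340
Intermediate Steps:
W = -60
O = 225 (O = (-15)**2 = 225)
(12 + 2)**2*(O + W) = (12 + 2)**2*(225 - 60) = 14**2*165 = 196*165 = 32340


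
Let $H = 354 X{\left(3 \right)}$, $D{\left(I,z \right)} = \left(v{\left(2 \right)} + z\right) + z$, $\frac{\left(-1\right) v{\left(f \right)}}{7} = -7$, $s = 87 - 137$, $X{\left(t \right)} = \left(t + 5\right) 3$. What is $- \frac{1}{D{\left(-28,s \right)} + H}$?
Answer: $- \frac{1}{8445} \approx -0.00011841$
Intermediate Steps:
$X{\left(t \right)} = 15 + 3 t$ ($X{\left(t \right)} = \left(5 + t\right) 3 = 15 + 3 t$)
$s = -50$ ($s = 87 - 137 = -50$)
$v{\left(f \right)} = 49$ ($v{\left(f \right)} = \left(-7\right) \left(-7\right) = 49$)
$D{\left(I,z \right)} = 49 + 2 z$ ($D{\left(I,z \right)} = \left(49 + z\right) + z = 49 + 2 z$)
$H = 8496$ ($H = 354 \left(15 + 3 \cdot 3\right) = 354 \left(15 + 9\right) = 354 \cdot 24 = 8496$)
$- \frac{1}{D{\left(-28,s \right)} + H} = - \frac{1}{\left(49 + 2 \left(-50\right)\right) + 8496} = - \frac{1}{\left(49 - 100\right) + 8496} = - \frac{1}{-51 + 8496} = - \frac{1}{8445}$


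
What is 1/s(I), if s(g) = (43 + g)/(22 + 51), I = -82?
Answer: -73/39 ≈ -1.8718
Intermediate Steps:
s(g) = 43/73 + g/73 (s(g) = (43 + g)/73 = (43 + g)*(1/73) = 43/73 + g/73)
1/s(I) = 1/(43/73 + (1/73)*(-82)) = 1/(43/73 - 82/73) = 1/(-39/73) = -73/39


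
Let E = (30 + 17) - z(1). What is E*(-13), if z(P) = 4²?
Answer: -403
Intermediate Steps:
z(P) = 16
E = 31 (E = (30 + 17) - 1*16 = 47 - 16 = 31)
E*(-13) = 31*(-13) = -403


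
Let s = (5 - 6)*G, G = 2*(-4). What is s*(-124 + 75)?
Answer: -392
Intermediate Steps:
G = -8
s = 8 (s = (5 - 6)*(-8) = -1*(-8) = 8)
s*(-124 + 75) = 8*(-124 + 75) = 8*(-49) = -392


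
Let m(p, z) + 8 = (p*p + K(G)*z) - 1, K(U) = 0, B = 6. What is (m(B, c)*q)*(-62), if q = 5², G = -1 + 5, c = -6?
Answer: -41850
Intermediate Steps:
G = 4
q = 25
m(p, z) = -9 + p² (m(p, z) = -8 + ((p*p + 0*z) - 1) = -8 + ((p² + 0) - 1) = -8 + (p² - 1) = -8 + (-1 + p²) = -9 + p²)
(m(B, c)*q)*(-62) = ((-9 + 6²)*25)*(-62) = ((-9 + 36)*25)*(-62) = (27*25)*(-62) = 675*(-62) = -41850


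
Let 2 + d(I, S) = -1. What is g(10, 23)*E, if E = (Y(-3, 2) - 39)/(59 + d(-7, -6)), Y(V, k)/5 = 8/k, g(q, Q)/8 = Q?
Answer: -437/7 ≈ -62.429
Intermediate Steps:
d(I, S) = -3 (d(I, S) = -2 - 1 = -3)
g(q, Q) = 8*Q
Y(V, k) = 40/k (Y(V, k) = 5*(8/k) = 40/k)
E = -19/56 (E = (40/2 - 39)/(59 - 3) = (40*(½) - 39)/56 = (20 - 39)*(1/56) = -19*1/56 = -19/56 ≈ -0.33929)
g(10, 23)*E = (8*23)*(-19/56) = 184*(-19/56) = -437/7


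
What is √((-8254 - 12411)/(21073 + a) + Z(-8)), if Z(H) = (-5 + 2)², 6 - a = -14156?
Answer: 77*√870/783 ≈ 2.9006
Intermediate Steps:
a = 14162 (a = 6 - 1*(-14156) = 6 + 14156 = 14162)
Z(H) = 9 (Z(H) = (-3)² = 9)
√((-8254 - 12411)/(21073 + a) + Z(-8)) = √((-8254 - 12411)/(21073 + 14162) + 9) = √(-20665/35235 + 9) = √(-20665*1/35235 + 9) = √(-4133/7047 + 9) = √(59290/7047) = 77*√870/783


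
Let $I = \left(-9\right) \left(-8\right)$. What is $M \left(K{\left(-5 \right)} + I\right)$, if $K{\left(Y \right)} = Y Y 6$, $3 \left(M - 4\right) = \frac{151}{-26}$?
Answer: $\frac{5957}{13} \approx 458.23$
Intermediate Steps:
$M = \frac{161}{78}$ ($M = 4 + \frac{151 \frac{1}{-26}}{3} = 4 + \frac{151 \left(- \frac{1}{26}\right)}{3} = 4 + \frac{1}{3} \left(- \frac{151}{26}\right) = 4 - \frac{151}{78} = \frac{161}{78} \approx 2.0641$)
$K{\left(Y \right)} = 6 Y^{2}$ ($K{\left(Y \right)} = Y^{2} \cdot 6 = 6 Y^{2}$)
$I = 72$
$M \left(K{\left(-5 \right)} + I\right) = \frac{161 \left(6 \left(-5\right)^{2} + 72\right)}{78} = \frac{161 \left(6 \cdot 25 + 72\right)}{78} = \frac{161 \left(150 + 72\right)}{78} = \frac{161}{78} \cdot 222 = \frac{5957}{13}$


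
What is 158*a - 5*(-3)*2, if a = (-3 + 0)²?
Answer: 1452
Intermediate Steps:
a = 9 (a = (-3)² = 9)
158*a - 5*(-3)*2 = 158*9 - 5*(-3)*2 = 1422 + 15*2 = 1422 + 30 = 1452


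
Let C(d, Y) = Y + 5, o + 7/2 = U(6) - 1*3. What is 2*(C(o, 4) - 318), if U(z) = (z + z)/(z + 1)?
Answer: -618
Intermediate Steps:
U(z) = 2*z/(1 + z) (U(z) = (2*z)/(1 + z) = 2*z/(1 + z))
o = -67/14 (o = -7/2 + (2*6/(1 + 6) - 1*3) = -7/2 + (2*6/7 - 3) = -7/2 + (2*6*(1/7) - 3) = -7/2 + (12/7 - 3) = -7/2 - 9/7 = -67/14 ≈ -4.7857)
C(d, Y) = 5 + Y
2*(C(o, 4) - 318) = 2*((5 + 4) - 318) = 2*(9 - 318) = 2*(-309) = -618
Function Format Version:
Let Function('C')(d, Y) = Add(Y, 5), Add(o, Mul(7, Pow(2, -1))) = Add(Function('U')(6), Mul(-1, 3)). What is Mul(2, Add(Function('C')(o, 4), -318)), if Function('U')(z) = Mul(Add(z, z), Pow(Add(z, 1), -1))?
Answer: -618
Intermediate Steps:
Function('U')(z) = Mul(2, z, Pow(Add(1, z), -1)) (Function('U')(z) = Mul(Mul(2, z), Pow(Add(1, z), -1)) = Mul(2, z, Pow(Add(1, z), -1)))
o = Rational(-67, 14) (o = Add(Rational(-7, 2), Add(Mul(2, 6, Pow(Add(1, 6), -1)), Mul(-1, 3))) = Add(Rational(-7, 2), Add(Mul(2, 6, Pow(7, -1)), -3)) = Add(Rational(-7, 2), Add(Mul(2, 6, Rational(1, 7)), -3)) = Add(Rational(-7, 2), Add(Rational(12, 7), -3)) = Add(Rational(-7, 2), Rational(-9, 7)) = Rational(-67, 14) ≈ -4.7857)
Function('C')(d, Y) = Add(5, Y)
Mul(2, Add(Function('C')(o, 4), -318)) = Mul(2, Add(Add(5, 4), -318)) = Mul(2, Add(9, -318)) = Mul(2, -309) = -618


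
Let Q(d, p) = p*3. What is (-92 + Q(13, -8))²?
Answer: 13456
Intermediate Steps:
Q(d, p) = 3*p
(-92 + Q(13, -8))² = (-92 + 3*(-8))² = (-92 - 24)² = (-116)² = 13456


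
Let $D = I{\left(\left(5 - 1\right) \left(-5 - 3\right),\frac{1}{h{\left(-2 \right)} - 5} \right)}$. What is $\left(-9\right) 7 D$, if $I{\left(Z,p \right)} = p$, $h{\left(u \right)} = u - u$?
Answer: $\frac{63}{5} \approx 12.6$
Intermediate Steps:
$h{\left(u \right)} = 0$
$D = - \frac{1}{5}$ ($D = \frac{1}{0 - 5} = \frac{1}{-5} = - \frac{1}{5} \approx -0.2$)
$\left(-9\right) 7 D = \left(-9\right) 7 \left(- \frac{1}{5}\right) = \left(-63\right) \left(- \frac{1}{5}\right) = \frac{63}{5}$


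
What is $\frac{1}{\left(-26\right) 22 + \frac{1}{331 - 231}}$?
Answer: $- \frac{100}{57199} \approx -0.0017483$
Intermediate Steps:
$\frac{1}{\left(-26\right) 22 + \frac{1}{331 - 231}} = \frac{1}{-572 + \frac{1}{100}} = \frac{1}{- \frac{57199}{100}} = - \frac{100}{57199}$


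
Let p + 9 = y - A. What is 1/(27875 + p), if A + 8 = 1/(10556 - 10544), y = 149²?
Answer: 12/600899 ≈ 1.9970e-5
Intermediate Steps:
y = 22201
A = -95/12 (A = -8 + 1/(10556 - 10544) = -8 + 1/12 = -95/12 ≈ -7.9167)
p = 266399/12 (p = -9 + (22201 - 1*(-95/12)) = -9 + (22201 + 95/12) = -9 + 266507/12 = 266399/12 ≈ 22200.)
1/(27875 + p) = 1/(27875 + 266399/12) = 1/(600899/12) = 12/600899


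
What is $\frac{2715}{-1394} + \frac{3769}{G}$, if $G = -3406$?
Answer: $- \frac{3625319}{1186991} \approx -3.0542$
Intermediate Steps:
$\frac{2715}{-1394} + \frac{3769}{G} = \frac{2715}{-1394} + \frac{3769}{-3406} = 2715 \left(- \frac{1}{1394}\right) + 3769 \left(- \frac{1}{3406}\right) = - \frac{2715}{1394} - \frac{3769}{3406} = - \frac{3625319}{1186991}$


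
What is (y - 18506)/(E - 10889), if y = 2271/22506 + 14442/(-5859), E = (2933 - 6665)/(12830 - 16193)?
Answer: 9805985673413/5768553933450 ≈ 1.6999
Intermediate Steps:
E = 1244/1121 (E = -3732/(-3363) = -3732*(-1/3363) = 1244/1121 ≈ 1.1097)
y = -1117297/472626 (y = 2271*(1/22506) + 14442*(-1/5859) = 757/7502 - 4814/1953 = -1117297/472626 ≈ -2.3640)
(y - 18506)/(E - 10889) = (-1117297/472626 - 18506)/(1244/1121 - 10889) = -8747534053/(472626*(-12205325/1121)) = -8747534053/472626*(-1121/12205325) = 9805985673413/5768553933450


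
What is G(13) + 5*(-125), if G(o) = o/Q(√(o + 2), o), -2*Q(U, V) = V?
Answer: -627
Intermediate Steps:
Q(U, V) = -V/2
G(o) = -2 (G(o) = o/((-o/2)) = o*(-2/o) = -2)
G(13) + 5*(-125) = -2 + 5*(-125) = -2 - 625 = -627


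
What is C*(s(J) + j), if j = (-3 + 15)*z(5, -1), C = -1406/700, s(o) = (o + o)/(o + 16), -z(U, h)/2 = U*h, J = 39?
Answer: -335331/1375 ≈ -243.88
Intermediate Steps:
z(U, h) = -2*U*h
s(o) = 2*o/(16 + o) (s(o) = (2*o)/(16 + o) = 2*o/(16 + o))
C = -703/350 (C = -1406*1/700 = -703/350 ≈ -2.0086)
j = 120 (j = (-3 + 15)*(-2*5*(-1)) = 12*10 = 120)
C*(s(J) + j) = -703*(2*39/(16 + 39) + 120)/350 = -703*(2*39/55 + 120)/350 = -703*(2*39*(1/55) + 120)/350 = -703*(78/55 + 120)/350 = -703/350*6678/55 = -335331/1375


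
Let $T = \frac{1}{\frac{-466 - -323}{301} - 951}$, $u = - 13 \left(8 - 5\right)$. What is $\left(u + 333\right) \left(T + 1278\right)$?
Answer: $\frac{53803650957}{143197} \approx 3.7573 \cdot 10^{5}$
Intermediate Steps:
$u = -39$ ($u = \left(-13\right) 3 = -39$)
$T = - \frac{301}{286394}$ ($T = \frac{1}{\left(-466 + 323\right) \frac{1}{301} - 951} = \frac{1}{\left(-143\right) \frac{1}{301} - 951} = \frac{1}{- \frac{143}{301} - 951} = \frac{1}{- \frac{286394}{301}} = - \frac{301}{286394} \approx -0.001051$)
$\left(u + 333\right) \left(T + 1278\right) = \left(-39 + 333\right) \left(- \frac{301}{286394} + 1278\right) = 294 \cdot \frac{366011231}{286394} = \frac{53803650957}{143197}$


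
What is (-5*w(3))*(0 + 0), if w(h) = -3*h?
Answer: 0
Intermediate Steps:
(-5*w(3))*(0 + 0) = (-(-15)*3)*(0 + 0) = -5*(-9)*0 = 45*0 = 0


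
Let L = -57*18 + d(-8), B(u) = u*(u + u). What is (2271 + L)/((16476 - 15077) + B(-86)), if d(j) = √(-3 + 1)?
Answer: 415/5397 + I*√2/16191 ≈ 0.076895 + 8.7346e-5*I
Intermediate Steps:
d(j) = I*√2 (d(j) = √(-2) = I*√2)
B(u) = 2*u² (B(u) = u*(2*u) = 2*u²)
L = -1026 + I*√2 (L = -57*18 + I*√2 = -1026 + I*√2 ≈ -1026.0 + 1.4142*I)
(2271 + L)/((16476 - 15077) + B(-86)) = (2271 + (-1026 + I*√2))/((16476 - 15077) + 2*(-86)²) = (1245 + I*√2)/(1399 + 2*7396) = (1245 + I*√2)/(1399 + 14792) = (1245 + I*√2)/16191 = (1245 + I*√2)*(1/16191) = 415/5397 + I*√2/16191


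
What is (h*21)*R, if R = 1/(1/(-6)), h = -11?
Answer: 1386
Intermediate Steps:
R = -6 (R = 1/(-⅙) = -6)
(h*21)*R = -11*21*(-6) = -231*(-6) = 1386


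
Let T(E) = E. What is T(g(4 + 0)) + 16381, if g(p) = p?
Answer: 16385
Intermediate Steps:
T(g(4 + 0)) + 16381 = (4 + 0) + 16381 = 4 + 16381 = 16385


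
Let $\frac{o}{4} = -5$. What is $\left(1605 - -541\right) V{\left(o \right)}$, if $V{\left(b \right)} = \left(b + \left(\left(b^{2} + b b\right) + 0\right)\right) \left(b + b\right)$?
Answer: $-66955200$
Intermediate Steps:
$o = -20$ ($o = 4 \left(-5\right) = -20$)
$V{\left(b \right)} = 2 b \left(b + 2 b^{2}\right)$ ($V{\left(b \right)} = \left(b + \left(\left(b^{2} + b^{2}\right) + 0\right)\right) 2 b = \left(b + \left(2 b^{2} + 0\right)\right) 2 b = \left(b + 2 b^{2}\right) 2 b = 2 b \left(b + 2 b^{2}\right)$)
$\left(1605 - -541\right) V{\left(o \right)} = \left(1605 - -541\right) \left(-20\right)^{2} \left(2 + 4 \left(-20\right)\right) = \left(1605 + 541\right) 400 \left(2 - 80\right) = 2146 \cdot 400 \left(-78\right) = 2146 \left(-31200\right) = -66955200$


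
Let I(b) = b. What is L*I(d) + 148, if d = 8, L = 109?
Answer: 1020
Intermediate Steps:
L*I(d) + 148 = 109*8 + 148 = 872 + 148 = 1020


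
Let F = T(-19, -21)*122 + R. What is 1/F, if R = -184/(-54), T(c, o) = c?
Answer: -27/62494 ≈ -0.00043204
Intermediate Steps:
R = 92/27 (R = -184*(-1/54) = 92/27 ≈ 3.4074)
F = -62494/27 (F = -19*122 + 92/27 = -2318 + 92/27 = -62494/27 ≈ -2314.6)
1/F = 1/(-62494/27) = -27/62494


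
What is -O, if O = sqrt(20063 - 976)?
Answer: -sqrt(19087) ≈ -138.16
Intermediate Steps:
O = sqrt(19087) ≈ 138.16
-O = -sqrt(19087)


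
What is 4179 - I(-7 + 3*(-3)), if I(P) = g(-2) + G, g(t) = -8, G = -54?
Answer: 4241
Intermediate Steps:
I(P) = -62 (I(P) = -8 - 54 = -62)
4179 - I(-7 + 3*(-3)) = 4179 - 1*(-62) = 4179 + 62 = 4241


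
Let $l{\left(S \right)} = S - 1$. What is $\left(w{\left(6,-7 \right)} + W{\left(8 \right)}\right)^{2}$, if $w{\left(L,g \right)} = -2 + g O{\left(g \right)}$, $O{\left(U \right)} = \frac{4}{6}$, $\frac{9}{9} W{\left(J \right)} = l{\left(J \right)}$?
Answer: $\frac{1}{9} \approx 0.11111$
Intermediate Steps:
$l{\left(S \right)} = -1 + S$
$W{\left(J \right)} = -1 + J$
$O{\left(U \right)} = \frac{2}{3}$ ($O{\left(U \right)} = 4 \cdot \frac{1}{6} = \frac{2}{3}$)
$w{\left(L,g \right)} = -2 + \frac{2 g}{3}$ ($w{\left(L,g \right)} = -2 + g \frac{2}{3} = -2 + \frac{2 g}{3}$)
$\left(w{\left(6,-7 \right)} + W{\left(8 \right)}\right)^{2} = \left(\left(-2 + \frac{2}{3} \left(-7\right)\right) + \left(-1 + 8\right)\right)^{2} = \left(\left(-2 - \frac{14}{3}\right) + 7\right)^{2} = \left(- \frac{20}{3} + 7\right)^{2} = \left(\frac{1}{3}\right)^{2} = \frac{1}{9}$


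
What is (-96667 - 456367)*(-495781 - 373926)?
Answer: 480977541038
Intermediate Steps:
(-96667 - 456367)*(-495781 - 373926) = -553034*(-869707) = 480977541038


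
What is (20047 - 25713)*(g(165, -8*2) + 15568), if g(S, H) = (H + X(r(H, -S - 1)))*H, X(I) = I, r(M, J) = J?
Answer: -104707680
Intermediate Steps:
g(S, H) = H*(-1 + H - S) (g(S, H) = (H + (-S - 1))*H = (H + (-1 - S))*H = (-1 + H - S)*H = H*(-1 + H - S))
(20047 - 25713)*(g(165, -8*2) + 15568) = (20047 - 25713)*((-8*2)*(-1 - 8*2 - 1*165) + 15568) = -5666*(-16*(-1 - 16 - 165) + 15568) = -5666*(-16*(-182) + 15568) = -5666*(2912 + 15568) = -5666*18480 = -104707680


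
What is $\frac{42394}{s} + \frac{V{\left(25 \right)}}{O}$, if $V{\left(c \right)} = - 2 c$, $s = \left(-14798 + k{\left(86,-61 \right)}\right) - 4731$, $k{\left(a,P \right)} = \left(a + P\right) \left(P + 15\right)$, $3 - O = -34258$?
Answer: $- \frac{1453494784}{708483219} \approx -2.0516$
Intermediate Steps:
$O = 34261$ ($O = 3 - -34258 = 3 + 34258 = 34261$)
$k{\left(a,P \right)} = \left(15 + P\right) \left(P + a\right)$ ($k{\left(a,P \right)} = \left(P + a\right) \left(15 + P\right) = \left(15 + P\right) \left(P + a\right)$)
$s = -20679$ ($s = \left(-14798 + \left(\left(-61\right)^{2} + 15 \left(-61\right) + 15 \cdot 86 - 5246\right)\right) - 4731 = \left(-14798 + \left(3721 - 915 + 1290 - 5246\right)\right) - 4731 = \left(-14798 - 1150\right) - 4731 = -15948 - 4731 = -20679$)
$\frac{42394}{s} + \frac{V{\left(25 \right)}}{O} = \frac{42394}{-20679} + \frac{\left(-2\right) 25}{34261} = 42394 \left(- \frac{1}{20679}\right) - \frac{50}{34261} = - \frac{42394}{20679} - \frac{50}{34261} = - \frac{1453494784}{708483219}$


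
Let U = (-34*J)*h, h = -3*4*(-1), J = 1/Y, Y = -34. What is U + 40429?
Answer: 40441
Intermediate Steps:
J = -1/34 (J = 1/(-34) = -1/34 ≈ -0.029412)
h = 12 (h = -12*(-1) = 12)
U = 12 (U = -34*(-1/34)*12 = 1*12 = 12)
U + 40429 = 12 + 40429 = 40441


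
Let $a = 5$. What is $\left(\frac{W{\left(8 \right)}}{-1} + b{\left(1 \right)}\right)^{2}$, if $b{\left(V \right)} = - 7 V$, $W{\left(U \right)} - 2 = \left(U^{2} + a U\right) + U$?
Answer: $14641$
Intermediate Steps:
$W{\left(U \right)} = 2 + U^{2} + 6 U$ ($W{\left(U \right)} = 2 + \left(\left(U^{2} + 5 U\right) + U\right) = 2 + \left(U^{2} + 6 U\right) = 2 + U^{2} + 6 U$)
$\left(\frac{W{\left(8 \right)}}{-1} + b{\left(1 \right)}\right)^{2} = \left(\frac{2 + 8^{2} + 6 \cdot 8}{-1} - 7\right)^{2} = \left(\left(2 + 64 + 48\right) \left(-1\right) - 7\right)^{2} = \left(114 \left(-1\right) - 7\right)^{2} = \left(-114 - 7\right)^{2} = \left(-121\right)^{2} = 14641$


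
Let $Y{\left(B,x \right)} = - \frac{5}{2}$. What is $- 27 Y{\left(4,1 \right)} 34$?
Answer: $2295$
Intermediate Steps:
$Y{\left(B,x \right)} = - \frac{5}{2}$ ($Y{\left(B,x \right)} = \left(-5\right) \frac{1}{2} = - \frac{5}{2}$)
$- 27 Y{\left(4,1 \right)} 34 = \left(-27\right) \left(- \frac{5}{2}\right) 34 = \frac{135}{2} \cdot 34 = 2295$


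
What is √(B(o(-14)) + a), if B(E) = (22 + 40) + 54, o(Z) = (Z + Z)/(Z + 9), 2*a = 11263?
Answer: 11*√190/2 ≈ 75.812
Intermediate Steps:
a = 11263/2 (a = (½)*11263 = 11263/2 ≈ 5631.5)
o(Z) = 2*Z/(9 + Z) (o(Z) = (2*Z)/(9 + Z) = 2*Z/(9 + Z))
B(E) = 116 (B(E) = 62 + 54 = 116)
√(B(o(-14)) + a) = √(116 + 11263/2) = √(11495/2) = 11*√190/2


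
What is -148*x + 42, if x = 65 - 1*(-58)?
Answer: -18162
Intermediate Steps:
x = 123 (x = 65 + 58 = 123)
-148*x + 42 = -148*123 + 42 = -18204 + 42 = -18162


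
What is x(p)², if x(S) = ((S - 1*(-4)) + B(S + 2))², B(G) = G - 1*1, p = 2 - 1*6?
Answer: 81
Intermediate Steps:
p = -4 (p = 2 - 6 = -4)
B(G) = -1 + G (B(G) = G - 1 = -1 + G)
x(S) = (5 + 2*S)² (x(S) = ((S - 1*(-4)) + (-1 + (S + 2)))² = ((S + 4) + (-1 + (2 + S)))² = ((4 + S) + (1 + S))² = (5 + 2*S)²)
x(p)² = ((5 + 2*(-4))²)² = ((5 - 8)²)² = ((-3)²)² = 9² = 81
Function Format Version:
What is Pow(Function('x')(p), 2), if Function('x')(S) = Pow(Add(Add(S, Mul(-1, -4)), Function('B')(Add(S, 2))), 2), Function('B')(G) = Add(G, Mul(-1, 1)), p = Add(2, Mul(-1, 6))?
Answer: 81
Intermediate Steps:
p = -4 (p = Add(2, -6) = -4)
Function('B')(G) = Add(-1, G) (Function('B')(G) = Add(G, -1) = Add(-1, G))
Function('x')(S) = Pow(Add(5, Mul(2, S)), 2) (Function('x')(S) = Pow(Add(Add(S, Mul(-1, -4)), Add(-1, Add(S, 2))), 2) = Pow(Add(Add(S, 4), Add(-1, Add(2, S))), 2) = Pow(Add(Add(4, S), Add(1, S)), 2) = Pow(Add(5, Mul(2, S)), 2))
Pow(Function('x')(p), 2) = Pow(Pow(Add(5, Mul(2, -4)), 2), 2) = Pow(Pow(Add(5, -8), 2), 2) = Pow(Pow(-3, 2), 2) = Pow(9, 2) = 81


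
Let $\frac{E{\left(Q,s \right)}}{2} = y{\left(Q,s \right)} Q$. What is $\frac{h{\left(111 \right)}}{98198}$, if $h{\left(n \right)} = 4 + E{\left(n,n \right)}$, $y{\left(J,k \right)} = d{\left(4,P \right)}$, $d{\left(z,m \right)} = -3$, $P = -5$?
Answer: $- \frac{331}{49099} \approx -0.0067415$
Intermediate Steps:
$y{\left(J,k \right)} = -3$
$E{\left(Q,s \right)} = - 6 Q$ ($E{\left(Q,s \right)} = 2 \left(- 3 Q\right) = - 6 Q$)
$h{\left(n \right)} = 4 - 6 n$
$\frac{h{\left(111 \right)}}{98198} = \frac{4 - 666}{98198} = \left(4 - 666\right) \frac{1}{98198} = \left(-662\right) \frac{1}{98198} = - \frac{331}{49099}$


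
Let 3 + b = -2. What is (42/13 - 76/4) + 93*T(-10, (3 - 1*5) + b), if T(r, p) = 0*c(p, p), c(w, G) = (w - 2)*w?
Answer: -205/13 ≈ -15.769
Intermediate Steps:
b = -5 (b = -3 - 2 = -5)
c(w, G) = w*(-2 + w) (c(w, G) = (-2 + w)*w = w*(-2 + w))
T(r, p) = 0 (T(r, p) = 0*(p*(-2 + p)) = 0)
(42/13 - 76/4) + 93*T(-10, (3 - 1*5) + b) = (42/13 - 76/4) + 93*0 = (42*(1/13) - 76*¼) + 0 = (42/13 - 19) + 0 = -205/13 + 0 = -205/13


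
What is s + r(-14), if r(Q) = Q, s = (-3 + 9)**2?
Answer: 22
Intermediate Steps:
s = 36 (s = 6**2 = 36)
s + r(-14) = 36 - 14 = 22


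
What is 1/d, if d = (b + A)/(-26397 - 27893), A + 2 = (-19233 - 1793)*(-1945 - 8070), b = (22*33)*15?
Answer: -27145/105293139 ≈ -0.00025780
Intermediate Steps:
b = 10890 (b = 726*15 = 10890)
A = 210575388 (A = -2 + (-19233 - 1793)*(-1945 - 8070) = -2 - 21026*(-10015) = -2 + 210575390 = 210575388)
d = -105293139/27145 (d = (10890 + 210575388)/(-26397 - 27893) = 210586278/(-54290) = 210586278*(-1/54290) = -105293139/27145 ≈ -3878.9)
1/d = 1/(-105293139/27145) = -27145/105293139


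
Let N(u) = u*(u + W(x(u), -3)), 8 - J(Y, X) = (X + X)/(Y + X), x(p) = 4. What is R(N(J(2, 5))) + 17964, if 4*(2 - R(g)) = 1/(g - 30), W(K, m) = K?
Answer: 138984927/7736 ≈ 17966.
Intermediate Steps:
J(Y, X) = 8 - 2*X/(X + Y) (J(Y, X) = 8 - (X + X)/(Y + X) = 8 - 2*X/(X + Y))
N(u) = u*(4 + u) (N(u) = u*(u + 4) = u*(4 + u))
R(g) = 2 - 1/(4*(-30 + g)) (R(g) = 2 - 1/(4*(g - 30)) = 2 - 1/(4*(-30 + g)))
R(N(J(2, 5))) + 17964 = (-241 + 8*((2*(3*5 + 4*2)/(5 + 2))*(4 + 2*(3*5 + 4*2)/(5 + 2))))/(4*(-30 + (2*(3*5 + 4*2)/(5 + 2))*(4 + 2*(3*5 + 4*2)/(5 + 2)))) + 17964 = (-241 + 8*((2*(15 + 8)/7)*(4 + 2*(15 + 8)/7)))/(4*(-30 + (2*(15 + 8)/7)*(4 + 2*(15 + 8)/7))) + 17964 = (-241 + 8*((2*(⅐)*23)*(4 + 2*(⅐)*23)))/(4*(-30 + (2*(⅐)*23)*(4 + 2*(⅐)*23))) + 17964 = (-241 + 8*(46*(4 + 46/7)/7))/(4*(-30 + 46*(4 + 46/7)/7)) + 17964 = (-241 + 8*((46/7)*(74/7)))/(4*(-30 + (46/7)*(74/7))) + 17964 = (-241 + 8*(3404/49))/(4*(-30 + 3404/49)) + 17964 = (-241 + 27232/49)/(4*(1934/49)) + 17964 = (¼)*(49/1934)*(15423/49) + 17964 = 15423/7736 + 17964 = 138984927/7736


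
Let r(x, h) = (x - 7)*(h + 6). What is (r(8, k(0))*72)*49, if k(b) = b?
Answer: 21168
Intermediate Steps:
r(x, h) = (-7 + x)*(6 + h)
(r(8, k(0))*72)*49 = ((-42 - 7*0 + 6*8 + 0*8)*72)*49 = ((-42 + 0 + 48 + 0)*72)*49 = (6*72)*49 = 432*49 = 21168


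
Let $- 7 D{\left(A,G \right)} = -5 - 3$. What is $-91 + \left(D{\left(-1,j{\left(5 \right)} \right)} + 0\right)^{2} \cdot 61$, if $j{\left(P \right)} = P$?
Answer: $- \frac{555}{49} \approx -11.327$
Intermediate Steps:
$D{\left(A,G \right)} = \frac{8}{7}$ ($D{\left(A,G \right)} = - \frac{-5 - 3}{7} = \left(- \frac{1}{7}\right) \left(-8\right) = \frac{8}{7}$)
$-91 + \left(D{\left(-1,j{\left(5 \right)} \right)} + 0\right)^{2} \cdot 61 = -91 + \left(\frac{8}{7} + 0\right)^{2} \cdot 61 = -91 + \left(\frac{8}{7}\right)^{2} \cdot 61 = -91 + \frac{64}{49} \cdot 61 = -91 + \frac{3904}{49} = - \frac{555}{49}$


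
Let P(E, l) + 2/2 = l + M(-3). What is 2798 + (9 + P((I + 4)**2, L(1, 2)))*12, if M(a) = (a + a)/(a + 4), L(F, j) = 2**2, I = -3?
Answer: 2870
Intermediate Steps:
L(F, j) = 4
M(a) = 2*a/(4 + a) (M(a) = (2*a)/(4 + a) = 2*a/(4 + a))
P(E, l) = -7 + l (P(E, l) = -1 + (l + 2*(-3)/(4 - 3)) = -1 + (l + 2*(-3)/1) = -1 + (l + 2*(-3)*1) = -1 + (l - 6) = -1 + (-6 + l) = -7 + l)
2798 + (9 + P((I + 4)**2, L(1, 2)))*12 = 2798 + (9 + (-7 + 4))*12 = 2798 + (9 - 3)*12 = 2798 + 6*12 = 2798 + 72 = 2870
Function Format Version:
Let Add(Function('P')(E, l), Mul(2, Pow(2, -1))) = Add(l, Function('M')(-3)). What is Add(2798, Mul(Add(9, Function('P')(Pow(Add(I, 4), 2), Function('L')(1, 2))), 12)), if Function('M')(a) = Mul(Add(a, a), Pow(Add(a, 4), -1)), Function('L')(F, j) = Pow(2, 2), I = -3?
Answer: 2870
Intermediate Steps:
Function('L')(F, j) = 4
Function('M')(a) = Mul(2, a, Pow(Add(4, a), -1)) (Function('M')(a) = Mul(Mul(2, a), Pow(Add(4, a), -1)) = Mul(2, a, Pow(Add(4, a), -1)))
Function('P')(E, l) = Add(-7, l) (Function('P')(E, l) = Add(-1, Add(l, Mul(2, -3, Pow(Add(4, -3), -1)))) = Add(-1, Add(l, Mul(2, -3, Pow(1, -1)))) = Add(-1, Add(l, Mul(2, -3, 1))) = Add(-1, Add(l, -6)) = Add(-1, Add(-6, l)) = Add(-7, l))
Add(2798, Mul(Add(9, Function('P')(Pow(Add(I, 4), 2), Function('L')(1, 2))), 12)) = Add(2798, Mul(Add(9, Add(-7, 4)), 12)) = Add(2798, Mul(Add(9, -3), 12)) = Add(2798, Mul(6, 12)) = Add(2798, 72) = 2870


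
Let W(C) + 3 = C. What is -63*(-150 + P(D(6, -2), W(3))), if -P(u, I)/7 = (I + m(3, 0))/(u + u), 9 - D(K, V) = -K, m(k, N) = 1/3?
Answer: 94549/10 ≈ 9454.9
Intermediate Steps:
m(k, N) = ⅓
D(K, V) = 9 + K (D(K, V) = 9 - (-1)*K = 9 + K)
W(C) = -3 + C
P(u, I) = -7*(⅓ + I)/(2*u) (P(u, I) = -7*(I + ⅓)/(u + u) = -7*(⅓ + I)/(2*u))
-63*(-150 + P(D(6, -2), W(3))) = -63*(-150 + 7*(-1 - 3*(-3 + 3))/(6*(9 + 6))) = -63*(-150 + (7/6)*(-1 - 3*0)/15) = -63*(-150 + (7/6)*(1/15)*(-1 + 0)) = -63*(-150 + (7/6)*(1/15)*(-1)) = -63*(-150 - 7/90) = -63*(-13507/90) = 94549/10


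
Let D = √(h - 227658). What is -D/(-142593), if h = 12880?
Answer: I*√214778/142593 ≈ 0.0032501*I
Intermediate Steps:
D = I*√214778 (D = √(12880 - 227658) = √(-214778) = I*√214778 ≈ 463.44*I)
-D/(-142593) = -I*√214778/(-142593) = -I*√214778*(-1)/142593 = -(-1)*I*√214778/142593 = I*√214778/142593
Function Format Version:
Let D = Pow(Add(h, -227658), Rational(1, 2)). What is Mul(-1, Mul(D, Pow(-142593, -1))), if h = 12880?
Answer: Mul(Rational(1, 142593), I, Pow(214778, Rational(1, 2))) ≈ Mul(0.0032501, I)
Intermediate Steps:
D = Mul(I, Pow(214778, Rational(1, 2))) (D = Pow(Add(12880, -227658), Rational(1, 2)) = Pow(-214778, Rational(1, 2)) = Mul(I, Pow(214778, Rational(1, 2))) ≈ Mul(463.44, I))
Mul(-1, Mul(D, Pow(-142593, -1))) = Mul(-1, Mul(Mul(I, Pow(214778, Rational(1, 2))), Pow(-142593, -1))) = Mul(-1, Mul(Mul(I, Pow(214778, Rational(1, 2))), Rational(-1, 142593))) = Mul(-1, Mul(Rational(-1, 142593), I, Pow(214778, Rational(1, 2)))) = Mul(Rational(1, 142593), I, Pow(214778, Rational(1, 2)))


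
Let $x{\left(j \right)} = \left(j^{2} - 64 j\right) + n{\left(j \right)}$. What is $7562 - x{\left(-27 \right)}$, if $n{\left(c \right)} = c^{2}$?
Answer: $4376$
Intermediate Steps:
$x{\left(j \right)} = - 64 j + 2 j^{2}$ ($x{\left(j \right)} = \left(j^{2} - 64 j\right) + j^{2} = - 64 j + 2 j^{2}$)
$7562 - x{\left(-27 \right)} = 7562 - 2 \left(-27\right) \left(-32 - 27\right) = 7562 - 2 \left(-27\right) \left(-59\right) = 7562 - 3186 = 4376$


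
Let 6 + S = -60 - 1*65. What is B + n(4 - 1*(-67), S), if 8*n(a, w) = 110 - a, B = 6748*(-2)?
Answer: -107929/8 ≈ -13491.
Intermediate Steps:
S = -131 (S = -6 + (-60 - 1*65) = -6 + (-60 - 65) = -6 - 125 = -131)
B = -13496
n(a, w) = 55/4 - a/8 (n(a, w) = (110 - a)/8 = 55/4 - a/8)
B + n(4 - 1*(-67), S) = -13496 + (55/4 - (4 - 1*(-67))/8) = -13496 + (55/4 - (4 + 67)/8) = -13496 + (55/4 - ⅛*71) = -13496 + (55/4 - 71/8) = -13496 + 39/8 = -107929/8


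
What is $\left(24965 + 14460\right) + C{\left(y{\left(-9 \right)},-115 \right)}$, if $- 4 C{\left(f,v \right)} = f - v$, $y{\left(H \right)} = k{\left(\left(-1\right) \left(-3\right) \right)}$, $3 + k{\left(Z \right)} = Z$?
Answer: $\frac{157585}{4} \approx 39396.0$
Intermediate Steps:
$k{\left(Z \right)} = -3 + Z$
$y{\left(H \right)} = 0$ ($y{\left(H \right)} = -3 - -3 = -3 + 3 = 0$)
$C{\left(f,v \right)} = - \frac{f}{4} + \frac{v}{4}$ ($C{\left(f,v \right)} = - \frac{f - v}{4} = - \frac{f}{4} + \frac{v}{4}$)
$\left(24965 + 14460\right) + C{\left(y{\left(-9 \right)},-115 \right)} = \left(24965 + 14460\right) + \left(\left(- \frac{1}{4}\right) 0 + \frac{1}{4} \left(-115\right)\right) = 39425 + \left(0 - \frac{115}{4}\right) = 39425 - \frac{115}{4} = \frac{157585}{4}$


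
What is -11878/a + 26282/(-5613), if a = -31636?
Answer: -382393069/88786434 ≈ -4.3069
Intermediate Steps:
-11878/a + 26282/(-5613) = -11878/(-31636) + 26282/(-5613) = -11878*(-1/31636) + 26282*(-1/5613) = 5939/15818 - 26282/5613 = -382393069/88786434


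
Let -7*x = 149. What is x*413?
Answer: -8791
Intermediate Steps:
x = -149/7 (x = -⅐*149 = -149/7 ≈ -21.286)
x*413 = -149/7*413 = -8791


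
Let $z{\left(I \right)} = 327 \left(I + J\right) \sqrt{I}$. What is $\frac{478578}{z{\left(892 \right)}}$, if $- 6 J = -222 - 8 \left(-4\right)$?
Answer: $\frac{239289 \sqrt{223}}{67354697} \approx 0.053053$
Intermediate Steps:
$J = \frac{95}{3}$ ($J = - \frac{-222 - 8 \left(-4\right)}{6} = - \frac{-222 - -32}{6} = - \frac{-222 + 32}{6} = \left(- \frac{1}{6}\right) \left(-190\right) = \frac{95}{3} \approx 31.667$)
$z{\left(I \right)} = \sqrt{I} \left(10355 + 327 I\right)$ ($z{\left(I \right)} = 327 \left(I + \frac{95}{3}\right) \sqrt{I} = 327 \left(\frac{95}{3} + I\right) \sqrt{I} = \left(10355 + 327 I\right) \sqrt{I} = \sqrt{I} \left(10355 + 327 I\right)$)
$\frac{478578}{z{\left(892 \right)}} = \frac{478578}{\sqrt{892} \left(10355 + 327 \cdot 892\right)} = \frac{478578}{2 \sqrt{223} \left(10355 + 291684\right)} = \frac{478578}{2 \sqrt{223} \cdot 302039} = \frac{478578}{604078 \sqrt{223}} = 478578 \frac{\sqrt{223}}{134709394} = \frac{239289 \sqrt{223}}{67354697}$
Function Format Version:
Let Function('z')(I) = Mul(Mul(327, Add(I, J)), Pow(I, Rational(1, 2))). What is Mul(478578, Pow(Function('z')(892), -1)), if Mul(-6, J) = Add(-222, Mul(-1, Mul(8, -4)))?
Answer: Mul(Rational(239289, 67354697), Pow(223, Rational(1, 2))) ≈ 0.053053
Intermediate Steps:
J = Rational(95, 3) (J = Mul(Rational(-1, 6), Add(-222, Mul(-1, Mul(8, -4)))) = Mul(Rational(-1, 6), Add(-222, Mul(-1, -32))) = Mul(Rational(-1, 6), Add(-222, 32)) = Mul(Rational(-1, 6), -190) = Rational(95, 3) ≈ 31.667)
Function('z')(I) = Mul(Pow(I, Rational(1, 2)), Add(10355, Mul(327, I))) (Function('z')(I) = Mul(Mul(327, Add(I, Rational(95, 3))), Pow(I, Rational(1, 2))) = Mul(Mul(327, Add(Rational(95, 3), I)), Pow(I, Rational(1, 2))) = Mul(Add(10355, Mul(327, I)), Pow(I, Rational(1, 2))) = Mul(Pow(I, Rational(1, 2)), Add(10355, Mul(327, I))))
Mul(478578, Pow(Function('z')(892), -1)) = Mul(478578, Pow(Mul(Pow(892, Rational(1, 2)), Add(10355, Mul(327, 892))), -1)) = Mul(478578, Pow(Mul(Mul(2, Pow(223, Rational(1, 2))), Add(10355, 291684)), -1)) = Mul(478578, Pow(Mul(Mul(2, Pow(223, Rational(1, 2))), 302039), -1)) = Mul(478578, Pow(Mul(604078, Pow(223, Rational(1, 2))), -1)) = Mul(478578, Mul(Rational(1, 134709394), Pow(223, Rational(1, 2)))) = Mul(Rational(239289, 67354697), Pow(223, Rational(1, 2)))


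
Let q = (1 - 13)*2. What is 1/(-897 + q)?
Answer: -1/921 ≈ -0.0010858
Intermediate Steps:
q = -24 (q = -12*2 = -24)
1/(-897 + q) = 1/(-897 - 24) = 1/(-921) = -1/921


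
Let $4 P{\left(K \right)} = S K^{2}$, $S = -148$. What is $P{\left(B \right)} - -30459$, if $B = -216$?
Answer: $-1695813$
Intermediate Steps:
$P{\left(K \right)} = - 37 K^{2}$ ($P{\left(K \right)} = \frac{\left(-148\right) K^{2}}{4} = - 37 K^{2}$)
$P{\left(B \right)} - -30459 = - 37 \left(-216\right)^{2} - -30459 = \left(-37\right) 46656 + 30459 = -1726272 + 30459 = -1695813$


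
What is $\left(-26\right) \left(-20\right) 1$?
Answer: $520$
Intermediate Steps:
$\left(-26\right) \left(-20\right) 1 = 520 \cdot 1 = 520$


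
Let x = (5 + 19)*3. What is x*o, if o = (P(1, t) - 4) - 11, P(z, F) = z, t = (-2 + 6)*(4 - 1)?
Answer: -1008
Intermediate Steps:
t = 12 (t = 4*3 = 12)
o = -14 (o = (1 - 4) - 11 = -3 - 11 = -14)
x = 72 (x = 24*3 = 72)
x*o = 72*(-14) = -1008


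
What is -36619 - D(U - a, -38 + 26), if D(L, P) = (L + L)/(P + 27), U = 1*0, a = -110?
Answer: -109901/3 ≈ -36634.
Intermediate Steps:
U = 0
D(L, P) = 2*L/(27 + P) (D(L, P) = (2*L)/(27 + P) = 2*L/(27 + P))
-36619 - D(U - a, -38 + 26) = -36619 - 2*(0 - 1*(-110))/(27 + (-38 + 26)) = -36619 - 2*(0 + 110)/(27 - 12) = -36619 - 2*110/15 = -36619 - 1*44/3 = -36619 - 44/3 = -109901/3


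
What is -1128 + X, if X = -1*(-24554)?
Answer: 23426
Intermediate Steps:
X = 24554
-1128 + X = -1128 + 24554 = 23426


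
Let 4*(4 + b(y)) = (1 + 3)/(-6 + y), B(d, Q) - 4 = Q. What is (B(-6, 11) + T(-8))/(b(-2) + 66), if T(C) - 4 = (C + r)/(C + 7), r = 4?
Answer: 184/495 ≈ 0.37172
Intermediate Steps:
B(d, Q) = 4 + Q
b(y) = -4 + 1/(-6 + y) (b(y) = -4 + ((1 + 3)/(-6 + y))/4 = -4 + (4/(-6 + y))/4 = -4 + 1/(-6 + y))
T(C) = 4 + (4 + C)/(7 + C) (T(C) = 4 + (C + 4)/(C + 7) = 4 + (4 + C)/(7 + C))
(B(-6, 11) + T(-8))/(b(-2) + 66) = ((4 + 11) + (32 + 5*(-8))/(7 - 8))/((25 - 4*(-2))/(-6 - 2) + 66) = (15 + (32 - 40)/(-1))/((25 + 8)/(-8) + 66) = (15 - 1*(-8))/(-1/8*33 + 66) = (15 + 8)/(-33/8 + 66) = 23/(495/8) = 23*(8/495) = 184/495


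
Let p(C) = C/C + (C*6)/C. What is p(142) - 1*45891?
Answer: -45884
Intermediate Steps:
p(C) = 7 (p(C) = 1 + (6*C)/C = 1 + 6 = 7)
p(142) - 1*45891 = 7 - 1*45891 = 7 - 45891 = -45884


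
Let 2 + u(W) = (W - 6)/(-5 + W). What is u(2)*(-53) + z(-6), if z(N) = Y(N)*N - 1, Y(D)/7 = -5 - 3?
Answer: 1111/3 ≈ 370.33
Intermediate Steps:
Y(D) = -56 (Y(D) = 7*(-5 - 3) = 7*(-8) = -56)
z(N) = -1 - 56*N (z(N) = -56*N - 1 = -1 - 56*N)
u(W) = -2 + (-6 + W)/(-5 + W) (u(W) = -2 + (W - 6)/(-5 + W) = -2 + (-6 + W)/(-5 + W))
u(2)*(-53) + z(-6) = ((4 - 1*2)/(-5 + 2))*(-53) + (-1 - 56*(-6)) = ((4 - 2)/(-3))*(-53) + (-1 + 336) = -1/3*2*(-53) + 335 = -2/3*(-53) + 335 = 106/3 + 335 = 1111/3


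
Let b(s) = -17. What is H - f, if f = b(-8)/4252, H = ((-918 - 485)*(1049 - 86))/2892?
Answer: -119682943/256183 ≈ -467.18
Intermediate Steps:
H = -450363/964 (H = -1403*963*(1/2892) = -1351089*1/2892 = -450363/964 ≈ -467.18)
f = -17/4252 ≈ -0.0039981
H - f = -450363/964 - 1*(-17/4252) = -450363/964 + 17/4252 = -119682943/256183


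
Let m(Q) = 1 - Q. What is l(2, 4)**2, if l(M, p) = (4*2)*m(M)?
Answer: 64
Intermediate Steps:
l(M, p) = 8 - 8*M (l(M, p) = (4*2)*(1 - M) = 8*(1 - M) = 8 - 8*M)
l(2, 4)**2 = (8 - 8*2)**2 = (8 - 16)**2 = (-8)**2 = 64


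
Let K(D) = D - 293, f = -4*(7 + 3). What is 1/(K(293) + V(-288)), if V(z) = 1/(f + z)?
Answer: -328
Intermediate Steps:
f = -40 (f = -4*10 = -40)
V(z) = 1/(-40 + z)
K(D) = -293 + D
1/(K(293) + V(-288)) = 1/((-293 + 293) + 1/(-40 - 288)) = 1/(0 + 1/(-328)) = 1/(0 - 1/328) = 1/(-1/328) = -328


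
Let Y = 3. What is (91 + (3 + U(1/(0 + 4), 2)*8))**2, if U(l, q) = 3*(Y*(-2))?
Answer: 2500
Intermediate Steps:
U(l, q) = -18 (U(l, q) = 3*(3*(-2)) = 3*(-6) = -18)
(91 + (3 + U(1/(0 + 4), 2)*8))**2 = (91 + (3 - 18*8))**2 = (91 + (3 - 144))**2 = (91 - 141)**2 = (-50)**2 = 2500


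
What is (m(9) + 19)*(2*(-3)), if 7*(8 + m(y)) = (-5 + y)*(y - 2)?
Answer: -90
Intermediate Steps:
m(y) = -8 + (-5 + y)*(-2 + y)/7 (m(y) = -8 + ((-5 + y)*(y - 2))/7 = -8 + ((-5 + y)*(-2 + y))/7 = -8 + (-5 + y)*(-2 + y)/7)
(m(9) + 19)*(2*(-3)) = ((-46/7 - 1*9 + (⅐)*9²) + 19)*(2*(-3)) = ((-46/7 - 9 + (⅐)*81) + 19)*(-6) = ((-46/7 - 9 + 81/7) + 19)*(-6) = (-4 + 19)*(-6) = 15*(-6) = -90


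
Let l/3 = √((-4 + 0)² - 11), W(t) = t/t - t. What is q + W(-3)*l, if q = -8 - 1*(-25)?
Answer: 17 + 12*√5 ≈ 43.833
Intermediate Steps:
W(t) = 1 - t
q = 17 (q = -8 + 25 = 17)
l = 3*√5 (l = 3*√((-4 + 0)² - 11) = 3*√((-4)² - 11) = 3*√(16 - 11) = 3*√5 ≈ 6.7082)
q + W(-3)*l = 17 + (1 - 1*(-3))*(3*√5) = 17 + (1 + 3)*(3*√5) = 17 + 4*(3*√5) = 17 + 12*√5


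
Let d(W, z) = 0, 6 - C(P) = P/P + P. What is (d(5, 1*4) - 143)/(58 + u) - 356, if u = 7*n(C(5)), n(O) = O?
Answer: -20791/58 ≈ -358.47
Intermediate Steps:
C(P) = 5 - P (C(P) = 6 - (P/P + P) = 6 - (1 + P) = 6 + (-1 - P) = 5 - P)
u = 0 (u = 7*(5 - 1*5) = 7*(5 - 5) = 7*0 = 0)
(d(5, 1*4) - 143)/(58 + u) - 356 = (0 - 143)/(58 + 0) - 356 = -143/58 - 356 = -20791/58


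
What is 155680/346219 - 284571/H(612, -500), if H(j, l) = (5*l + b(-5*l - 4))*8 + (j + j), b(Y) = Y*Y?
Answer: 1093952027473/2464156952584 ≈ 0.44395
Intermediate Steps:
b(Y) = Y²
H(j, l) = 2*j + 8*(-4 - 5*l)² + 40*l (H(j, l) = (5*l + (-5*l - 4)²)*8 + (j + j) = (5*l + (-4 - 5*l)²)*8 + 2*j = ((-4 - 5*l)² + 5*l)*8 + 2*j = (8*(-4 - 5*l)² + 40*l) + 2*j = 2*j + 8*(-4 - 5*l)² + 40*l)
155680/346219 - 284571/H(612, -500) = 155680/346219 - 284571/(128 + 2*612 + 200*(-500)² + 360*(-500)) = 155680*(1/346219) - 284571/(128 + 1224 + 200*250000 - 180000) = 155680/346219 - 284571/(128 + 1224 + 50000000 - 180000) = 155680/346219 - 284571/49821352 = 155680/346219 - 284571*1/49821352 = 155680/346219 - 40653/7117336 = 1093952027473/2464156952584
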